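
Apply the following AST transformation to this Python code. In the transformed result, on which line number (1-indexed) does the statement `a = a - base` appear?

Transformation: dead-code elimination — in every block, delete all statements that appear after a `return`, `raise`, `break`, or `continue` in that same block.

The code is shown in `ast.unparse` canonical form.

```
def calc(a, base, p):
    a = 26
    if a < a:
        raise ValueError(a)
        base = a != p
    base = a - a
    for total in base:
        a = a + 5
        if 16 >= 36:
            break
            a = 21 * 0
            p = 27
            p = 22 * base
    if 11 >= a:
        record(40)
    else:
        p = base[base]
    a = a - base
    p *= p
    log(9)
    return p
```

Transformed code:
def calc(a, base, p):
    a = 26
    if a < a:
        raise ValueError(a)
    base = a - a
    for total in base:
        a = a + 5
        if 16 >= 36:
            break
    if 11 >= a:
        record(40)
    else:
        p = base[base]
    a = a - base
    p *= p
    log(9)
    return p

14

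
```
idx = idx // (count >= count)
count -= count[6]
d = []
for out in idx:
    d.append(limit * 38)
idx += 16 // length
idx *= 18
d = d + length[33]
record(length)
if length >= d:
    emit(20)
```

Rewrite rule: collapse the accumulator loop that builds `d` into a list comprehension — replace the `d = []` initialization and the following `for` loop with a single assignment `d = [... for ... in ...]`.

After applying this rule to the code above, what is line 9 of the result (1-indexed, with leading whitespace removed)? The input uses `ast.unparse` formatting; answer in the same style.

emit(20)

Transformed code:
idx = idx // (count >= count)
count -= count[6]
d = [limit * 38 for out in idx]
idx += 16 // length
idx *= 18
d = d + length[33]
record(length)
if length >= d:
    emit(20)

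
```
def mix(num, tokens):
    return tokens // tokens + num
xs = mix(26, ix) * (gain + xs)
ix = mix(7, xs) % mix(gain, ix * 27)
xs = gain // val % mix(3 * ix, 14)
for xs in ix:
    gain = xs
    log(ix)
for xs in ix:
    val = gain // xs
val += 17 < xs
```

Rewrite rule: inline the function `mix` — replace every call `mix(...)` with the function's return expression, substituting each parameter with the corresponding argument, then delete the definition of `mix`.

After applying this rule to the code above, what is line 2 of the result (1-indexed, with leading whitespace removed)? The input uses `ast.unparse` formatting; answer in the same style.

ix = (xs // xs + 7) % (ix * 27 // (ix * 27) + gain)

Transformed code:
xs = (ix // ix + 26) * (gain + xs)
ix = (xs // xs + 7) % (ix * 27 // (ix * 27) + gain)
xs = gain // val % (14 // 14 + 3 * ix)
for xs in ix:
    gain = xs
    log(ix)
for xs in ix:
    val = gain // xs
val += 17 < xs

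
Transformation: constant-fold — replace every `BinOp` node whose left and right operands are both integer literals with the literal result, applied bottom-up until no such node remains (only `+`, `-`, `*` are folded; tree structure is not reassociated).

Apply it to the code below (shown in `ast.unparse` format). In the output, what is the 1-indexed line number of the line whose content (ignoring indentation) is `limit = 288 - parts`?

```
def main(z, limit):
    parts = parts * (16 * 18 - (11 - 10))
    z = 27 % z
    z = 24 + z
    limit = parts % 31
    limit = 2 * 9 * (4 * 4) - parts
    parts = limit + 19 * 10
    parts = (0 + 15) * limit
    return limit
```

6

Transformed code:
def main(z, limit):
    parts = parts * 287
    z = 27 % z
    z = 24 + z
    limit = parts % 31
    limit = 288 - parts
    parts = limit + 190
    parts = 15 * limit
    return limit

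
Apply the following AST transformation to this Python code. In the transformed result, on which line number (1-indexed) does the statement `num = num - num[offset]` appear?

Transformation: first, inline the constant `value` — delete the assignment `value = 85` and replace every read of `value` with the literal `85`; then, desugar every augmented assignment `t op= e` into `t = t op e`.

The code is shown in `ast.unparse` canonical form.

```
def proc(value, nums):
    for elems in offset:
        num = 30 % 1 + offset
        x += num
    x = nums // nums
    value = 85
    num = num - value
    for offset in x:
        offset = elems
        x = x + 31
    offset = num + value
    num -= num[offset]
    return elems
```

Transformed code:
def proc(value, nums):
    for elems in offset:
        num = 30 % 1 + offset
        x = x + num
    x = nums // nums
    num = num - 85
    for offset in x:
        offset = elems
        x = x + 31
    offset = num + 85
    num = num - num[offset]
    return elems

11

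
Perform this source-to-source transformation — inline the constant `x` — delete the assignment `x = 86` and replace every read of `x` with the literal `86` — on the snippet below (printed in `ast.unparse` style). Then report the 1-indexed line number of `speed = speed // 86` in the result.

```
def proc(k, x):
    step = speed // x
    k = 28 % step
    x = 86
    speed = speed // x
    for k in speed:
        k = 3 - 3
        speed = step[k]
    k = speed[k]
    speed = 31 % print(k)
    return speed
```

Transformed code:
def proc(k, x):
    step = speed // 86
    k = 28 % step
    speed = speed // 86
    for k in speed:
        k = 3 - 3
        speed = step[k]
    k = speed[k]
    speed = 31 % print(k)
    return speed

4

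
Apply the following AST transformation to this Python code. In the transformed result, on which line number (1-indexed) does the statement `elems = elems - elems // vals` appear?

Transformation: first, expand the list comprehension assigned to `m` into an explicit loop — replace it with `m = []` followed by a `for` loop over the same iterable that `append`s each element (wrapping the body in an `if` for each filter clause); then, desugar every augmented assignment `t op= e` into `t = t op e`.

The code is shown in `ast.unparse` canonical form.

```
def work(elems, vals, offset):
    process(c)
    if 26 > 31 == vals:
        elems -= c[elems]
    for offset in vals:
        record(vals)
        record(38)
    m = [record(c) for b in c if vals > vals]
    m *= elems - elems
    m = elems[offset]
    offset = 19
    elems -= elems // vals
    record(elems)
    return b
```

15

Transformed code:
def work(elems, vals, offset):
    process(c)
    if 26 > 31 == vals:
        elems = elems - c[elems]
    for offset in vals:
        record(vals)
        record(38)
    m = []
    for b in c:
        if vals > vals:
            m.append(record(c))
    m = m * (elems - elems)
    m = elems[offset]
    offset = 19
    elems = elems - elems // vals
    record(elems)
    return b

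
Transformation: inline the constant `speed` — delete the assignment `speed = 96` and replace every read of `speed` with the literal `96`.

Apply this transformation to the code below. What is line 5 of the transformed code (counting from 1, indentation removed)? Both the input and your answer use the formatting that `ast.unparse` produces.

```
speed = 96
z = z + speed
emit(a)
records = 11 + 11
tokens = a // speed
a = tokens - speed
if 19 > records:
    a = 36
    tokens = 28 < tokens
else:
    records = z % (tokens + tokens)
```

Transformed code:
z = z + 96
emit(a)
records = 11 + 11
tokens = a // 96
a = tokens - 96
if 19 > records:
    a = 36
    tokens = 28 < tokens
else:
    records = z % (tokens + tokens)

a = tokens - 96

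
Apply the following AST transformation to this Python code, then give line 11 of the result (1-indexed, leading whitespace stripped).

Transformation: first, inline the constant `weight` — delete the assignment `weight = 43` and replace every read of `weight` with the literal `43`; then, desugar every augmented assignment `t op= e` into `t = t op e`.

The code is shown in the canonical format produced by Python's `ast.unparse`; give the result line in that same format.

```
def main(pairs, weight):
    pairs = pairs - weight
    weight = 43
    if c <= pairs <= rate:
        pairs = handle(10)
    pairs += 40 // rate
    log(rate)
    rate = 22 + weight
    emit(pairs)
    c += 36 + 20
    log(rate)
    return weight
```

Transformed code:
def main(pairs, weight):
    pairs = pairs - 43
    if c <= pairs <= rate:
        pairs = handle(10)
    pairs = pairs + 40 // rate
    log(rate)
    rate = 22 + 43
    emit(pairs)
    c = c + (36 + 20)
    log(rate)
    return 43

return 43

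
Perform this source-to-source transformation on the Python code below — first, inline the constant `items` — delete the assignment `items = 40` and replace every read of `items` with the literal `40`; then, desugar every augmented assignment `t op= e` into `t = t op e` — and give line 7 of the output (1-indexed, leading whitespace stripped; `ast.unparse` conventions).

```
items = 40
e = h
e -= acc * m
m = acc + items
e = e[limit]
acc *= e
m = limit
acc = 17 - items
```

Transformed code:
e = h
e = e - acc * m
m = acc + 40
e = e[limit]
acc = acc * e
m = limit
acc = 17 - 40

acc = 17 - 40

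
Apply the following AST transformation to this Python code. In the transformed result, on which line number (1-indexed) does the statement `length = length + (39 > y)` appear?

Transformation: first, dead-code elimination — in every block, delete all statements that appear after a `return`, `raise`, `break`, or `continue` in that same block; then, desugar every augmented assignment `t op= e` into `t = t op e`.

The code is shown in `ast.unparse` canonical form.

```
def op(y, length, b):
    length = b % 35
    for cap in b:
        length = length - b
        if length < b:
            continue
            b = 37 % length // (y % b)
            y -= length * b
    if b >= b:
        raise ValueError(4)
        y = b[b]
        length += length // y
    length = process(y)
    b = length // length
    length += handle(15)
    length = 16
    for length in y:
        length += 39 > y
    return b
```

Transformed code:
def op(y, length, b):
    length = b % 35
    for cap in b:
        length = length - b
        if length < b:
            continue
    if b >= b:
        raise ValueError(4)
    length = process(y)
    b = length // length
    length = length + handle(15)
    length = 16
    for length in y:
        length = length + (39 > y)
    return b

14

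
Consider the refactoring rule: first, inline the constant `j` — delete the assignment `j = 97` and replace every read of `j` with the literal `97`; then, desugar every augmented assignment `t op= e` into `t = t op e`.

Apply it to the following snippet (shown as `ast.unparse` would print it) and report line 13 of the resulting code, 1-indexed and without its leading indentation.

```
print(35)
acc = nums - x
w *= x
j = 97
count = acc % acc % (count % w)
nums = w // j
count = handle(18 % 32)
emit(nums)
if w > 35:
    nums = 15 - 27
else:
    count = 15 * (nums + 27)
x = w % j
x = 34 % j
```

Transformed code:
print(35)
acc = nums - x
w = w * x
count = acc % acc % (count % w)
nums = w // 97
count = handle(18 % 32)
emit(nums)
if w > 35:
    nums = 15 - 27
else:
    count = 15 * (nums + 27)
x = w % 97
x = 34 % 97

x = 34 % 97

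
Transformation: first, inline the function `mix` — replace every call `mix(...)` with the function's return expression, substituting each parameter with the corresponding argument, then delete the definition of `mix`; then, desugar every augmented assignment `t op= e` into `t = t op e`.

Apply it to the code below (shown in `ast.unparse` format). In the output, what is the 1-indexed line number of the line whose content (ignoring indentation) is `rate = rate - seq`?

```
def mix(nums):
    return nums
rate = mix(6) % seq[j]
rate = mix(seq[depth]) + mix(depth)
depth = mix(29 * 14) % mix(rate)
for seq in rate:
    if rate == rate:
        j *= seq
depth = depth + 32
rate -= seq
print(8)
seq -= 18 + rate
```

8

Transformed code:
rate = 6 % seq[j]
rate = seq[depth] + depth
depth = 29 * 14 % rate
for seq in rate:
    if rate == rate:
        j = j * seq
depth = depth + 32
rate = rate - seq
print(8)
seq = seq - (18 + rate)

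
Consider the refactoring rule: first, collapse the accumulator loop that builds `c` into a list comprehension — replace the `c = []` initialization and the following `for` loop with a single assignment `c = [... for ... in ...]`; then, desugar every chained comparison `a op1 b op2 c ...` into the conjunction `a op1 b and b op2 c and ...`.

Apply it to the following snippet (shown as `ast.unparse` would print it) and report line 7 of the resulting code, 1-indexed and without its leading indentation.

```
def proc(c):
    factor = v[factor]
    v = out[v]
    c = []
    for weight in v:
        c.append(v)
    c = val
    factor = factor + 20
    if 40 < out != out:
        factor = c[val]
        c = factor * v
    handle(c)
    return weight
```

if 40 < out and out != out:

Transformed code:
def proc(c):
    factor = v[factor]
    v = out[v]
    c = [v for weight in v]
    c = val
    factor = factor + 20
    if 40 < out and out != out:
        factor = c[val]
        c = factor * v
    handle(c)
    return weight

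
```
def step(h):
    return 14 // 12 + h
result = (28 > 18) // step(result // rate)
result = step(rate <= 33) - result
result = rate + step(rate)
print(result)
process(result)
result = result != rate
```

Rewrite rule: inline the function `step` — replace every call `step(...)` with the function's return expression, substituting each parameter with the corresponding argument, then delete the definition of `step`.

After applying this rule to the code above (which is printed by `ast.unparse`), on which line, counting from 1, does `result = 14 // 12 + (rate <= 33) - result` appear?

2

Transformed code:
result = (28 > 18) // (14 // 12 + result // rate)
result = 14 // 12 + (rate <= 33) - result
result = rate + (14 // 12 + rate)
print(result)
process(result)
result = result != rate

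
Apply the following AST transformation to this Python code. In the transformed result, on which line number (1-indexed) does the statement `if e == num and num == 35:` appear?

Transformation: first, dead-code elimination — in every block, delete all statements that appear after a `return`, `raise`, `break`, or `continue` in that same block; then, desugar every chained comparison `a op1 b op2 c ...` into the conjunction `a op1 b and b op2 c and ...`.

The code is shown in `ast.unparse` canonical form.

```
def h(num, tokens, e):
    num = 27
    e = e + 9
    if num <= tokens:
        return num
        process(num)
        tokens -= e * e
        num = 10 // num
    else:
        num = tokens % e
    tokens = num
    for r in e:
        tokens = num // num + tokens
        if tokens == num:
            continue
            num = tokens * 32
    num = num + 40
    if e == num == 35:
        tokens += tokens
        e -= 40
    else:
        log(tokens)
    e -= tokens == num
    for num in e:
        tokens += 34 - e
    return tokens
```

14

Transformed code:
def h(num, tokens, e):
    num = 27
    e = e + 9
    if num <= tokens:
        return num
    else:
        num = tokens % e
    tokens = num
    for r in e:
        tokens = num // num + tokens
        if tokens == num:
            continue
    num = num + 40
    if e == num and num == 35:
        tokens += tokens
        e -= 40
    else:
        log(tokens)
    e -= tokens == num
    for num in e:
        tokens += 34 - e
    return tokens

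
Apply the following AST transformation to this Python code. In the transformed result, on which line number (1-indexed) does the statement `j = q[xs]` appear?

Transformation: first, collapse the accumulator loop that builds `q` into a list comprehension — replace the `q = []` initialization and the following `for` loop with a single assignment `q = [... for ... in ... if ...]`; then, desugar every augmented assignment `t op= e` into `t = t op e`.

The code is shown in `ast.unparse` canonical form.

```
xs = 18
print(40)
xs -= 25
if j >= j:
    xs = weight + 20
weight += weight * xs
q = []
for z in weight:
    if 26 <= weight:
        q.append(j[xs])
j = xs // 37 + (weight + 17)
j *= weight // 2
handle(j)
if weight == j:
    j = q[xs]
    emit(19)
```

Transformed code:
xs = 18
print(40)
xs = xs - 25
if j >= j:
    xs = weight + 20
weight = weight + weight * xs
q = [j[xs] for z in weight if 26 <= weight]
j = xs // 37 + (weight + 17)
j = j * (weight // 2)
handle(j)
if weight == j:
    j = q[xs]
    emit(19)

12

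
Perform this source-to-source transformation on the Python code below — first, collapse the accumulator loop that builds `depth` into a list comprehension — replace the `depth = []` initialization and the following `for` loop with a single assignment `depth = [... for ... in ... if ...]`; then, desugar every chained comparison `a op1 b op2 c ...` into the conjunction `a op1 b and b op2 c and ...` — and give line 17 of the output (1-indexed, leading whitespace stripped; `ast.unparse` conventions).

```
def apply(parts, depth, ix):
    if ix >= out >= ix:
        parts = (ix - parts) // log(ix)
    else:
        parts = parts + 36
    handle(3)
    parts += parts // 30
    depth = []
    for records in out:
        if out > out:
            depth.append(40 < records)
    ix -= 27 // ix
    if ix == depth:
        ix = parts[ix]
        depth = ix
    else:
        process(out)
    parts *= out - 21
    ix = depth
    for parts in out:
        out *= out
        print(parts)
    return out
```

for parts in out:

Transformed code:
def apply(parts, depth, ix):
    if ix >= out and out >= ix:
        parts = (ix - parts) // log(ix)
    else:
        parts = parts + 36
    handle(3)
    parts += parts // 30
    depth = [40 < records for records in out if out > out]
    ix -= 27 // ix
    if ix == depth:
        ix = parts[ix]
        depth = ix
    else:
        process(out)
    parts *= out - 21
    ix = depth
    for parts in out:
        out *= out
        print(parts)
    return out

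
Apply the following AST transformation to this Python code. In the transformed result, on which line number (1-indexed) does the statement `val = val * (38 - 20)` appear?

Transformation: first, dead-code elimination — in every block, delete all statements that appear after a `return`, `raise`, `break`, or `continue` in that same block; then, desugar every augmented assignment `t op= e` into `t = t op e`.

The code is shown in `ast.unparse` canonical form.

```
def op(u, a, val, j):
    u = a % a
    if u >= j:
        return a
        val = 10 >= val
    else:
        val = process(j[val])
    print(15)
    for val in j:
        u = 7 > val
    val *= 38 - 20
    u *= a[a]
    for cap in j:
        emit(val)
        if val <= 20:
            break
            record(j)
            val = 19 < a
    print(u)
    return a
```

Transformed code:
def op(u, a, val, j):
    u = a % a
    if u >= j:
        return a
    else:
        val = process(j[val])
    print(15)
    for val in j:
        u = 7 > val
    val = val * (38 - 20)
    u = u * a[a]
    for cap in j:
        emit(val)
        if val <= 20:
            break
    print(u)
    return a

10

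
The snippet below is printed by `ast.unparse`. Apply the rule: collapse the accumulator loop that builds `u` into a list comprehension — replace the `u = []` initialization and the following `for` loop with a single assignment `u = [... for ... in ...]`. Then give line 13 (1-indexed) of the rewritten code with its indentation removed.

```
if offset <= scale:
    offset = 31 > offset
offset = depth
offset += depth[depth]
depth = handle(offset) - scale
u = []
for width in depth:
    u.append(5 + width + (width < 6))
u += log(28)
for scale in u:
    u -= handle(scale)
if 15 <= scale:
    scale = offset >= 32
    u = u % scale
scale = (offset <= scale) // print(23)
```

Transformed code:
if offset <= scale:
    offset = 31 > offset
offset = depth
offset += depth[depth]
depth = handle(offset) - scale
u = [5 + width + (width < 6) for width in depth]
u += log(28)
for scale in u:
    u -= handle(scale)
if 15 <= scale:
    scale = offset >= 32
    u = u % scale
scale = (offset <= scale) // print(23)

scale = (offset <= scale) // print(23)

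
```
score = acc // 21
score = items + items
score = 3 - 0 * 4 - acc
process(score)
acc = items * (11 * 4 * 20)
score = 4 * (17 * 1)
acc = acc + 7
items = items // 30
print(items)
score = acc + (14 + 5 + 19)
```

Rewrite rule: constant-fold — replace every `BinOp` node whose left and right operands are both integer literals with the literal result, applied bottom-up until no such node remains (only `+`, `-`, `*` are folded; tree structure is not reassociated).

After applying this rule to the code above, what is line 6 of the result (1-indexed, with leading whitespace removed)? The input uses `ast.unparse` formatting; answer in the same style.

Transformed code:
score = acc // 21
score = items + items
score = 3 - acc
process(score)
acc = items * 880
score = 68
acc = acc + 7
items = items // 30
print(items)
score = acc + 38

score = 68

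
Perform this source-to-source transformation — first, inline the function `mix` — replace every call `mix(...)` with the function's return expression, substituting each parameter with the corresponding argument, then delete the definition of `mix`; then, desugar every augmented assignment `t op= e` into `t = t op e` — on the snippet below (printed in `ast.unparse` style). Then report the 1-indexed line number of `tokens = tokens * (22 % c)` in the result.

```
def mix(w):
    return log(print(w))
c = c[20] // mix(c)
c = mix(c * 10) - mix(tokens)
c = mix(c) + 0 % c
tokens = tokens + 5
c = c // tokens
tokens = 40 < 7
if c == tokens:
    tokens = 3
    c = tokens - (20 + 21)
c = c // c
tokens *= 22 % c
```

11

Transformed code:
c = c[20] // log(print(c))
c = log(print(c * 10)) - log(print(tokens))
c = log(print(c)) + 0 % c
tokens = tokens + 5
c = c // tokens
tokens = 40 < 7
if c == tokens:
    tokens = 3
    c = tokens - (20 + 21)
c = c // c
tokens = tokens * (22 % c)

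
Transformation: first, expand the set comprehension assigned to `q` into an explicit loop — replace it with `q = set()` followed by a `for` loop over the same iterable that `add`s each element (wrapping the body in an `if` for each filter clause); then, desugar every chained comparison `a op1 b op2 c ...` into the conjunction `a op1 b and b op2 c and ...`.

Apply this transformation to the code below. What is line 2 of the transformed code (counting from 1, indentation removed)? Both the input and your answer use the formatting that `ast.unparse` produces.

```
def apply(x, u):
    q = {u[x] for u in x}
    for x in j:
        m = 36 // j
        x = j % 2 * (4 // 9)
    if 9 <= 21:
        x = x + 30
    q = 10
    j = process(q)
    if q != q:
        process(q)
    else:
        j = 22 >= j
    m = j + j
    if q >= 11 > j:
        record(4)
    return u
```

Transformed code:
def apply(x, u):
    q = set()
    for u in x:
        q.add(u[x])
    for x in j:
        m = 36 // j
        x = j % 2 * (4 // 9)
    if 9 <= 21:
        x = x + 30
    q = 10
    j = process(q)
    if q != q:
        process(q)
    else:
        j = 22 >= j
    m = j + j
    if q >= 11 and 11 > j:
        record(4)
    return u

q = set()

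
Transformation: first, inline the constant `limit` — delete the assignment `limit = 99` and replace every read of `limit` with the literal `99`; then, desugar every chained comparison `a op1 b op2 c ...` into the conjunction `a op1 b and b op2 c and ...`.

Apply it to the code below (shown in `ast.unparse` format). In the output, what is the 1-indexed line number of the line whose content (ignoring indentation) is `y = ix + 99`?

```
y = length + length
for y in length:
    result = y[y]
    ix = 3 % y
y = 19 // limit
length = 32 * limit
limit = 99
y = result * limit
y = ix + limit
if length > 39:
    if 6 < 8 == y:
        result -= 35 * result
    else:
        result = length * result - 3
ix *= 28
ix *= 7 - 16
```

Transformed code:
y = length + length
for y in length:
    result = y[y]
    ix = 3 % y
y = 19 // 99
length = 32 * 99
y = result * 99
y = ix + 99
if length > 39:
    if 6 < 8 and 8 == y:
        result -= 35 * result
    else:
        result = length * result - 3
ix *= 28
ix *= 7 - 16

8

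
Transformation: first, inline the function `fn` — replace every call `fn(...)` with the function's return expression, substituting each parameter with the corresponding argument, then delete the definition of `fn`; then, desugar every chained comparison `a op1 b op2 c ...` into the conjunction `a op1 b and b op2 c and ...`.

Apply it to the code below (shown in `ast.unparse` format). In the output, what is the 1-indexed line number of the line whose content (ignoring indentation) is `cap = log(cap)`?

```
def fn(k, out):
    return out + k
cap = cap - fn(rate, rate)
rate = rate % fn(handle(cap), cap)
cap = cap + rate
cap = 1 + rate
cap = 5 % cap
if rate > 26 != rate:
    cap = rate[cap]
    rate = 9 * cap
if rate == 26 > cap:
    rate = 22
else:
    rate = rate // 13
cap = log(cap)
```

13

Transformed code:
cap = cap - (rate + rate)
rate = rate % (cap + handle(cap))
cap = cap + rate
cap = 1 + rate
cap = 5 % cap
if rate > 26 and 26 != rate:
    cap = rate[cap]
    rate = 9 * cap
if rate == 26 and 26 > cap:
    rate = 22
else:
    rate = rate // 13
cap = log(cap)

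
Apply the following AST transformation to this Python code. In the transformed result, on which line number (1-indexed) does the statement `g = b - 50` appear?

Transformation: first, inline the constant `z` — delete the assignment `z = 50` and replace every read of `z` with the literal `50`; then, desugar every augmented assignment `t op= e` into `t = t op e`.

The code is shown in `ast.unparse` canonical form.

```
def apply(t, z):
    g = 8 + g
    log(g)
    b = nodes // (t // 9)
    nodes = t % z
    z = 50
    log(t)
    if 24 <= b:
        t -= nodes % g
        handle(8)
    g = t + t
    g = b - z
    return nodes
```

Transformed code:
def apply(t, z):
    g = 8 + g
    log(g)
    b = nodes // (t // 9)
    nodes = t % 50
    log(t)
    if 24 <= b:
        t = t - nodes % g
        handle(8)
    g = t + t
    g = b - 50
    return nodes

11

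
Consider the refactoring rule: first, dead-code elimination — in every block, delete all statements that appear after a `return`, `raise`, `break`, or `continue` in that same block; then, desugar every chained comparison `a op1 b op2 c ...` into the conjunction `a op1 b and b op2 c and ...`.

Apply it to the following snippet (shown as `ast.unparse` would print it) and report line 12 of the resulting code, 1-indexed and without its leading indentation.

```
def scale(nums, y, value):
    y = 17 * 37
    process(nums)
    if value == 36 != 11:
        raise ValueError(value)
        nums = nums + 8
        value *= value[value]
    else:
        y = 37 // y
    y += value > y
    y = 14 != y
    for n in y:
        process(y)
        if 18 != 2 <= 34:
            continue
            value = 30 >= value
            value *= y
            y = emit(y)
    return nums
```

Transformed code:
def scale(nums, y, value):
    y = 17 * 37
    process(nums)
    if value == 36 and 36 != 11:
        raise ValueError(value)
    else:
        y = 37 // y
    y += value > y
    y = 14 != y
    for n in y:
        process(y)
        if 18 != 2 and 2 <= 34:
            continue
    return nums

if 18 != 2 and 2 <= 34:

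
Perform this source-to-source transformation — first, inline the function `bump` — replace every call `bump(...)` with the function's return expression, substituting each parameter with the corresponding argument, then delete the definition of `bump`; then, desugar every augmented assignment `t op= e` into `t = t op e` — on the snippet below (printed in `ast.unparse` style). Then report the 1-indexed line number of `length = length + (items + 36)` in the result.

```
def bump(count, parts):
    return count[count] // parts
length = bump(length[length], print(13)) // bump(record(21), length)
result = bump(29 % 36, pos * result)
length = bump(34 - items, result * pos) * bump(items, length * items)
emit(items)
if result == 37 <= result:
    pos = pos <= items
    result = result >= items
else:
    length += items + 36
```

9

Transformed code:
length = length[length][length[length]] // print(13) // (record(21)[record(21)] // length)
result = (29 % 36)[29 % 36] // (pos * result)
length = (34 - items)[34 - items] // (result * pos) * (items[items] // (length * items))
emit(items)
if result == 37 <= result:
    pos = pos <= items
    result = result >= items
else:
    length = length + (items + 36)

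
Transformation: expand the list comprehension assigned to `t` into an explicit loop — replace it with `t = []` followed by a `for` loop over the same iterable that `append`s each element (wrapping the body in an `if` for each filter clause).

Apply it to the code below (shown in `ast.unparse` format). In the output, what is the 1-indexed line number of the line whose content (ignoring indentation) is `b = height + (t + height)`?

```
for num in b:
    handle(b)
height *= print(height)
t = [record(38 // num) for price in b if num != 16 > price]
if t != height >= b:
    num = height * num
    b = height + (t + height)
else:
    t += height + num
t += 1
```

10

Transformed code:
for num in b:
    handle(b)
height *= print(height)
t = []
for price in b:
    if num != 16 > price:
        t.append(record(38 // num))
if t != height >= b:
    num = height * num
    b = height + (t + height)
else:
    t += height + num
t += 1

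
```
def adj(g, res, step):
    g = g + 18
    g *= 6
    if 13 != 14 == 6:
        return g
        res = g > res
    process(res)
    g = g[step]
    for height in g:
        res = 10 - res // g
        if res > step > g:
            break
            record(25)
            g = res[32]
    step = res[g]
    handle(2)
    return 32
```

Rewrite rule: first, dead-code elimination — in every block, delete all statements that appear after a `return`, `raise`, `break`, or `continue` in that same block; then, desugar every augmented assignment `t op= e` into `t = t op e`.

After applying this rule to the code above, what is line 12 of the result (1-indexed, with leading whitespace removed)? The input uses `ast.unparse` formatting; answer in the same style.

Transformed code:
def adj(g, res, step):
    g = g + 18
    g = g * 6
    if 13 != 14 == 6:
        return g
    process(res)
    g = g[step]
    for height in g:
        res = 10 - res // g
        if res > step > g:
            break
    step = res[g]
    handle(2)
    return 32

step = res[g]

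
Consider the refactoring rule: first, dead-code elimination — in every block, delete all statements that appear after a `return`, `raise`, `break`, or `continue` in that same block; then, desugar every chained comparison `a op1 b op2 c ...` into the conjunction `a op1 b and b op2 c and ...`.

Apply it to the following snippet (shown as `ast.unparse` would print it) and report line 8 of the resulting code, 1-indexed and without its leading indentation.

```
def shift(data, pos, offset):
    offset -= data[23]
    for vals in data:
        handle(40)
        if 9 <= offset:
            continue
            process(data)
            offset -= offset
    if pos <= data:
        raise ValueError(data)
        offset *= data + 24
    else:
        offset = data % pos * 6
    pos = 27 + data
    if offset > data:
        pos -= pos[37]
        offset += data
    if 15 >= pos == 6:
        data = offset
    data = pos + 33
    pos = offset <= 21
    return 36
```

Transformed code:
def shift(data, pos, offset):
    offset -= data[23]
    for vals in data:
        handle(40)
        if 9 <= offset:
            continue
    if pos <= data:
        raise ValueError(data)
    else:
        offset = data % pos * 6
    pos = 27 + data
    if offset > data:
        pos -= pos[37]
        offset += data
    if 15 >= pos and pos == 6:
        data = offset
    data = pos + 33
    pos = offset <= 21
    return 36

raise ValueError(data)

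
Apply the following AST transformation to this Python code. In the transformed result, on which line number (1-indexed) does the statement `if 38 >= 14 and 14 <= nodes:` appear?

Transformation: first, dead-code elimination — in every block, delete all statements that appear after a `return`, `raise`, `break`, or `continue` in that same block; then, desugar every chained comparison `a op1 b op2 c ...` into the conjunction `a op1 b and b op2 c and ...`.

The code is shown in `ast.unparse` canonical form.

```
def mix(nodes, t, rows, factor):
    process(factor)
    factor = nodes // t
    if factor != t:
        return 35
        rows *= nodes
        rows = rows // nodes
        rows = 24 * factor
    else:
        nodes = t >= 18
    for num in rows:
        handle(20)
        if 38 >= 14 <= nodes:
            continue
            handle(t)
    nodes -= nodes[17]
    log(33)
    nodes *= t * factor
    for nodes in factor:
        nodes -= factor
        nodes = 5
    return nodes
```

Transformed code:
def mix(nodes, t, rows, factor):
    process(factor)
    factor = nodes // t
    if factor != t:
        return 35
    else:
        nodes = t >= 18
    for num in rows:
        handle(20)
        if 38 >= 14 and 14 <= nodes:
            continue
    nodes -= nodes[17]
    log(33)
    nodes *= t * factor
    for nodes in factor:
        nodes -= factor
        nodes = 5
    return nodes

10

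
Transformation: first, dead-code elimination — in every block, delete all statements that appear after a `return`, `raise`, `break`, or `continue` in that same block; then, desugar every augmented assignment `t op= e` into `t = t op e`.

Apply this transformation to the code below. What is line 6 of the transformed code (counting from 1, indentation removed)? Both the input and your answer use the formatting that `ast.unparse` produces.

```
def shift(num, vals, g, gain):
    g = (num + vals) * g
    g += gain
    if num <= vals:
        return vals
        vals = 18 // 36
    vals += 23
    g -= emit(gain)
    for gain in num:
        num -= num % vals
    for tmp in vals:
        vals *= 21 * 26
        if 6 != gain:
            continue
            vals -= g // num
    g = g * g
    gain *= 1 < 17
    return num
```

Transformed code:
def shift(num, vals, g, gain):
    g = (num + vals) * g
    g = g + gain
    if num <= vals:
        return vals
    vals = vals + 23
    g = g - emit(gain)
    for gain in num:
        num = num - num % vals
    for tmp in vals:
        vals = vals * (21 * 26)
        if 6 != gain:
            continue
    g = g * g
    gain = gain * (1 < 17)
    return num

vals = vals + 23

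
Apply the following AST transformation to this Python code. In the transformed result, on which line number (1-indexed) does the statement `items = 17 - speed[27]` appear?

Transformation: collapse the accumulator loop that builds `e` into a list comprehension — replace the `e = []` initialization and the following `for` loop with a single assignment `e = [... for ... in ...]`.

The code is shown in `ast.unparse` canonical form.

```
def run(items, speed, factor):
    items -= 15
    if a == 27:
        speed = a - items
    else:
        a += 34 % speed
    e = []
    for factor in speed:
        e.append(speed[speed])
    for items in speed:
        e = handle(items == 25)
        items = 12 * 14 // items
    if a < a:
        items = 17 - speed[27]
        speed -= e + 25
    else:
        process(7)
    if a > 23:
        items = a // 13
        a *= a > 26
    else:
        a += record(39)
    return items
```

12

Transformed code:
def run(items, speed, factor):
    items -= 15
    if a == 27:
        speed = a - items
    else:
        a += 34 % speed
    e = [speed[speed] for factor in speed]
    for items in speed:
        e = handle(items == 25)
        items = 12 * 14 // items
    if a < a:
        items = 17 - speed[27]
        speed -= e + 25
    else:
        process(7)
    if a > 23:
        items = a // 13
        a *= a > 26
    else:
        a += record(39)
    return items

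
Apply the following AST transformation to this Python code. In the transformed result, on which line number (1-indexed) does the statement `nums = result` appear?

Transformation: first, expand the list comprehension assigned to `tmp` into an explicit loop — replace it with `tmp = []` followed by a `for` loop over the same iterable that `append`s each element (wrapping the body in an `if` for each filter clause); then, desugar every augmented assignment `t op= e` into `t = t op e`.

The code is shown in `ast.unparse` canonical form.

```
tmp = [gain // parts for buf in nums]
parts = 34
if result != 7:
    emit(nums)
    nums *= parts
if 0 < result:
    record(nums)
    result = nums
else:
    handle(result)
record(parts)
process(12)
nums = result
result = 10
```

Transformed code:
tmp = []
for buf in nums:
    tmp.append(gain // parts)
parts = 34
if result != 7:
    emit(nums)
    nums = nums * parts
if 0 < result:
    record(nums)
    result = nums
else:
    handle(result)
record(parts)
process(12)
nums = result
result = 10

15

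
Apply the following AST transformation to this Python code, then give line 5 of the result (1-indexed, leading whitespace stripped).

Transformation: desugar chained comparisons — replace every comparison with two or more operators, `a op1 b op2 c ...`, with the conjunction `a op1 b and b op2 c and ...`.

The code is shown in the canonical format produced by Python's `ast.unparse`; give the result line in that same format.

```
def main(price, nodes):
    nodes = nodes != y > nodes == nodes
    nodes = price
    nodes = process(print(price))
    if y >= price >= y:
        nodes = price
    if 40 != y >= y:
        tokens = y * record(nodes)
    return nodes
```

Transformed code:
def main(price, nodes):
    nodes = nodes != y and y > nodes and (nodes == nodes)
    nodes = price
    nodes = process(print(price))
    if y >= price and price >= y:
        nodes = price
    if 40 != y and y >= y:
        tokens = y * record(nodes)
    return nodes

if y >= price and price >= y:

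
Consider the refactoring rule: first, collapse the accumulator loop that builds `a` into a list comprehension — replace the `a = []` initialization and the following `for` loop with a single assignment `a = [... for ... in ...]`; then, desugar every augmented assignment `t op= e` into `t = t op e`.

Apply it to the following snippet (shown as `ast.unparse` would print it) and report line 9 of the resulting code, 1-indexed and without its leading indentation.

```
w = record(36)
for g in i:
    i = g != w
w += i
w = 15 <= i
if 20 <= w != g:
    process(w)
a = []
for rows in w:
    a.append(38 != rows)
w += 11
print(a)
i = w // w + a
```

w = w + 11

Transformed code:
w = record(36)
for g in i:
    i = g != w
w = w + i
w = 15 <= i
if 20 <= w != g:
    process(w)
a = [38 != rows for rows in w]
w = w + 11
print(a)
i = w // w + a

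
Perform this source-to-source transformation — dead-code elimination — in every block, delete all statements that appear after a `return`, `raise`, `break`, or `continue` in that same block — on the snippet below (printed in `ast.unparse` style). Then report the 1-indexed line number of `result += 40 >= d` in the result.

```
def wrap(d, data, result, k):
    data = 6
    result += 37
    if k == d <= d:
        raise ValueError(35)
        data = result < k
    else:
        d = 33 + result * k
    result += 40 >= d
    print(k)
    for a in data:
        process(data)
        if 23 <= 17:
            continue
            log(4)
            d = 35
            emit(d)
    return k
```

Transformed code:
def wrap(d, data, result, k):
    data = 6
    result += 37
    if k == d <= d:
        raise ValueError(35)
    else:
        d = 33 + result * k
    result += 40 >= d
    print(k)
    for a in data:
        process(data)
        if 23 <= 17:
            continue
    return k

8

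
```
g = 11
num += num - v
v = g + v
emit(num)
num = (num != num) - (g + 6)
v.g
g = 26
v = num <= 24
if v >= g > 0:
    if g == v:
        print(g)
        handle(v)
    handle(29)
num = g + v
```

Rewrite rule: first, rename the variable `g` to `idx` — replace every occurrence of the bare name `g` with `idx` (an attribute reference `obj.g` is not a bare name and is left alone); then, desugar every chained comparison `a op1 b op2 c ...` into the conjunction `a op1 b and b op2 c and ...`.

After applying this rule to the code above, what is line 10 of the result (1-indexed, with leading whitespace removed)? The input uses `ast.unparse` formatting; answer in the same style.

if idx == v:

Transformed code:
idx = 11
num += num - v
v = idx + v
emit(num)
num = (num != num) - (idx + 6)
v.g
idx = 26
v = num <= 24
if v >= idx and idx > 0:
    if idx == v:
        print(idx)
        handle(v)
    handle(29)
num = idx + v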